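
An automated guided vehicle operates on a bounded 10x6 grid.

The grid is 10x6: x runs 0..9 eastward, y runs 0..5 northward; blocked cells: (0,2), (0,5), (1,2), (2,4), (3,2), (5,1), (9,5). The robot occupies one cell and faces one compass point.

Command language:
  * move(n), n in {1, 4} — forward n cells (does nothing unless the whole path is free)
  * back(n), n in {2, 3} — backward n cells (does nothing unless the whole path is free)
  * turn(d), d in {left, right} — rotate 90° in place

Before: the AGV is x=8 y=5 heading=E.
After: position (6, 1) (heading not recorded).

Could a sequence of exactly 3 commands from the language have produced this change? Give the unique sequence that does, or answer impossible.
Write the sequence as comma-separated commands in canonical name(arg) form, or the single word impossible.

key: order matters: swapping back(2) and move(4) lands elsewhere
initial: x=8 y=5 heading=E
t=1 back(2) ⇒ x=6 y=5 heading=E
t=2 turn(right) ⇒ x=6 y=5 heading=S
t=3 move(4) ⇒ x=6 y=1 heading=S
no rival 3-sequence matches.

back(2), turn(right), move(4)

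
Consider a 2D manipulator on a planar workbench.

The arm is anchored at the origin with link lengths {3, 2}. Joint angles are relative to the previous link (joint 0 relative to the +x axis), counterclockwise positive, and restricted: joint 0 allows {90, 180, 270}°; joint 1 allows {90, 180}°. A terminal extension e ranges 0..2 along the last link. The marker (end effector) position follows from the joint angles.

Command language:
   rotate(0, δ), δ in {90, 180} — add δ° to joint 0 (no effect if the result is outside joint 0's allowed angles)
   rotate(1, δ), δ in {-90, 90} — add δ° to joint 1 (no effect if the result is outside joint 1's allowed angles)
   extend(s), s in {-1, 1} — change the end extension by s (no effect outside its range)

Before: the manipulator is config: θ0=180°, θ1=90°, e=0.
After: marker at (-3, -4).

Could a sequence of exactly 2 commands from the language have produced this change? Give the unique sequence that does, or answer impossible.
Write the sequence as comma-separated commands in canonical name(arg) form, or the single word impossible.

extend(1), extend(1)

start: config: θ0=180°, θ1=90°, e=0
[1] after extend(1): config: θ0=180°, θ1=90°, e=1
[2] after extend(1): config: θ0=180°, θ1=90°, e=2
no other 2-command option fits: unique.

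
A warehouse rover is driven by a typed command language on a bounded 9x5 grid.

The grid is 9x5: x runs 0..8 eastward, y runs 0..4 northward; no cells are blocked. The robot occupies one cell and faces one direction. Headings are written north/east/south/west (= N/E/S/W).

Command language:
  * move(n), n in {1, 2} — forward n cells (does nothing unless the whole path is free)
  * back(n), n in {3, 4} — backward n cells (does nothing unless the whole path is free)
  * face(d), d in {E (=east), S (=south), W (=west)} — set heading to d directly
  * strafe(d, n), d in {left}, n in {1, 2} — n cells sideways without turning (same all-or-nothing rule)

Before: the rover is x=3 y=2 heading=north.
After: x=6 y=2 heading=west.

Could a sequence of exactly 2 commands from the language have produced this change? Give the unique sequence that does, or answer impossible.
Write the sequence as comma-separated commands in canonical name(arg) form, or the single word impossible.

face(W), back(3)

key: cell and facing (now W) both changed — the 2 commands mix motion and turning
initial: x=3 y=2 heading=north
t=1 face(W) ⇒ x=3 y=2 heading=west
t=2 back(3) ⇒ x=6 y=2 heading=west
all 81 alternatives checked — unique.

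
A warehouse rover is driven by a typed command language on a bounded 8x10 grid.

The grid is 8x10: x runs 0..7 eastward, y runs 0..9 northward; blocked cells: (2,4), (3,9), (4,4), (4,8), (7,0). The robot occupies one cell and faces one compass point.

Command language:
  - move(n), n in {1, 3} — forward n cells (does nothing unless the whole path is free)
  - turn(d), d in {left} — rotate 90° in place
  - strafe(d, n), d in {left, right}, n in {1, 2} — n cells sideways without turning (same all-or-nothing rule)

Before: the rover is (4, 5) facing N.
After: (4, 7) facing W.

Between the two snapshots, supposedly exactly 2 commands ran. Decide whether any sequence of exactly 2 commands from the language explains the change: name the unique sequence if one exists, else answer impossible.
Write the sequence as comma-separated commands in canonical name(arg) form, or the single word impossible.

key: order matters: swapping turn(left) and strafe(right, 2) lands elsewhere
initial: (4, 5) facing N
t=1 turn(left) ⇒ (4, 5) facing W
t=2 strafe(right, 2) ⇒ (4, 7) facing W
no rival 2-sequence matches.

turn(left), strafe(right, 2)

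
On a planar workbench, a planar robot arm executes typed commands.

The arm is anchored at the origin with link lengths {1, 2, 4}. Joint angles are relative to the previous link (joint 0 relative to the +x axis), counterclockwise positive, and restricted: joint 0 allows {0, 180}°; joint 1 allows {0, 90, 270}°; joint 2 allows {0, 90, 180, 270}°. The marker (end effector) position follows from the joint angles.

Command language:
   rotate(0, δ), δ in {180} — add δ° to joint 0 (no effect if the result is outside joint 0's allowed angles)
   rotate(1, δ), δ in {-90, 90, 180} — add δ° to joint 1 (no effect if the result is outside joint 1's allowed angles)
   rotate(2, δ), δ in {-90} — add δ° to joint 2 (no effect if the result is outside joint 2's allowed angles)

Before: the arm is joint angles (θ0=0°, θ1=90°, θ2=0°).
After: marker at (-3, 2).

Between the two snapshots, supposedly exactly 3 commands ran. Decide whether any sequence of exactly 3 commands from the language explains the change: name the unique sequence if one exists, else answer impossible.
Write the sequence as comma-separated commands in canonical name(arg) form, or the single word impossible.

rotate(2, -90), rotate(2, -90), rotate(2, -90)

initial: joint angles (θ0=0°, θ1=90°, θ2=0°)
step 1 (rotate(2, -90)): joint angles (θ0=0°, θ1=90°, θ2=270°)
step 2 (rotate(2, -90)): joint angles (θ0=0°, θ1=90°, θ2=180°)
step 3 (rotate(2, -90)): joint angles (θ0=0°, θ1=90°, θ2=90°)
uniquely the one of 125 3-step routes that fits.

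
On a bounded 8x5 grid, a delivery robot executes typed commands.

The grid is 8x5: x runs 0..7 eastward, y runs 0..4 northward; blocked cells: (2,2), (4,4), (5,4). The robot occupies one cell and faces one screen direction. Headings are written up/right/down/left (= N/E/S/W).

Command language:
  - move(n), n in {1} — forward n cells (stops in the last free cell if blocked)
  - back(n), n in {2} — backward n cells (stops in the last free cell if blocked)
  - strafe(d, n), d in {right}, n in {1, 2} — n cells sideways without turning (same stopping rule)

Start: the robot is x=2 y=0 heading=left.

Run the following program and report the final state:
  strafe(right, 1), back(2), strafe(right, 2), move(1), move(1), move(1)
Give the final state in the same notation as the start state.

begin: x=2 y=0 heading=left
step 1 (strafe(right, 1)): x=2 y=1 heading=left
step 2 (back(2)): x=4 y=1 heading=left
step 3 (strafe(right, 2)): x=4 y=3 heading=left
step 4 (move(1)): x=3 y=3 heading=left
step 5 (move(1)): x=2 y=3 heading=left
step 6 (move(1)): x=1 y=3 heading=left

x=1 y=3 heading=left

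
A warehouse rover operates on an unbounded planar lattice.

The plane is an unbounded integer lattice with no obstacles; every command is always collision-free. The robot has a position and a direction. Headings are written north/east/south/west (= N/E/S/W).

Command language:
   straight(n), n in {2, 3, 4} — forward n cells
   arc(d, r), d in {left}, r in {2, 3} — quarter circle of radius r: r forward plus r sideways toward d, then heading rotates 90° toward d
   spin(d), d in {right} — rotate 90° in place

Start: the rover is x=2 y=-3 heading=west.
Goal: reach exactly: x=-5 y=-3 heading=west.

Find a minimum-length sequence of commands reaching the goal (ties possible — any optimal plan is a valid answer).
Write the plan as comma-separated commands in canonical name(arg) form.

straight(3), straight(4)

start: x=2 y=-3 heading=west
[1] after straight(3): x=-1 y=-3 heading=west
[2] after straight(4): x=-5 y=-3 heading=west
nothing shorter than 2 reaches the goal.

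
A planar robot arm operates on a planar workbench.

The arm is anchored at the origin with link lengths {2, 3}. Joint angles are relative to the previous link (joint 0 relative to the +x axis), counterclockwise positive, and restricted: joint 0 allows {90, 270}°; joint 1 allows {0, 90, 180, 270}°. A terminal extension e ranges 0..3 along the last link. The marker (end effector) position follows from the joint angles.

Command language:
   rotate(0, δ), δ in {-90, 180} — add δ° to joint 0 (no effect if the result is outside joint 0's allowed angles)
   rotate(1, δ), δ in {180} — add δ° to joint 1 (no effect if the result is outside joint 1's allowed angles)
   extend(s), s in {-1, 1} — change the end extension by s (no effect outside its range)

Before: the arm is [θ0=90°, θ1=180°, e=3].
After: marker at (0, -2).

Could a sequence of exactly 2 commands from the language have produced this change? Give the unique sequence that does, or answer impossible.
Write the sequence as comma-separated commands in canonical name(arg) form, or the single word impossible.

extend(-1), extend(-1)

initial: [θ0=90°, θ1=180°, e=3]
step 1 (extend(-1)): [θ0=90°, θ1=180°, e=2]
step 2 (extend(-1)): [θ0=90°, θ1=180°, e=1]
all 25 alternatives checked — unique.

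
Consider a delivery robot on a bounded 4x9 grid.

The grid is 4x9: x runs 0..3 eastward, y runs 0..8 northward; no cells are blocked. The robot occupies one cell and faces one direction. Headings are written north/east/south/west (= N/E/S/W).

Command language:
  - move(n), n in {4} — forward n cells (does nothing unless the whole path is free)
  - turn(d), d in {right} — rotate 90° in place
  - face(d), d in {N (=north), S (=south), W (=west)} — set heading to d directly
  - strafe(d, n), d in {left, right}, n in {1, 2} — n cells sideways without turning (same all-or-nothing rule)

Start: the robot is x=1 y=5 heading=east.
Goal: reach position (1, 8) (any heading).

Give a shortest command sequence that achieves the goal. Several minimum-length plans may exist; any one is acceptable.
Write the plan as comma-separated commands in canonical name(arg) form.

strafe(left, 2), strafe(left, 1)

start: x=1 y=5 heading=east
step 1 (strafe(left, 2)): x=1 y=7 heading=east
step 2 (strafe(left, 1)): x=1 y=8 heading=east
minimal: 2 command(s), checked below 2.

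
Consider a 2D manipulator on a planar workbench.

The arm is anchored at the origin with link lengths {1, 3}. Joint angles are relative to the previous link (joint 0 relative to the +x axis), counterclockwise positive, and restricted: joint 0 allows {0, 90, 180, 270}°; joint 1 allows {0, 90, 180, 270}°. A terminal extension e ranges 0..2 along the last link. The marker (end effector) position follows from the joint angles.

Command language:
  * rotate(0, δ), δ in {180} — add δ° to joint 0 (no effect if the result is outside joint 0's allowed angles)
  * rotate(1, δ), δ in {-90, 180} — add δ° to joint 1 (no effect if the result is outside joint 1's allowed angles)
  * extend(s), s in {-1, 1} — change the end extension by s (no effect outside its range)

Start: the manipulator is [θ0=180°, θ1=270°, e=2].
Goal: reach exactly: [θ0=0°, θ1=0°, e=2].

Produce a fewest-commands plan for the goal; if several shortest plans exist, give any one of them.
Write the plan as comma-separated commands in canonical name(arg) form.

rotate(1, -90), rotate(0, 180), rotate(1, 180)

initial: [θ0=180°, θ1=270°, e=2]
1. rotate(1, -90) → [θ0=180°, θ1=180°, e=2]
2. rotate(0, 180) → [θ0=0°, θ1=180°, e=2]
3. rotate(1, 180) → [θ0=0°, θ1=0°, e=2]
minimal: 3 command(s), checked below 3.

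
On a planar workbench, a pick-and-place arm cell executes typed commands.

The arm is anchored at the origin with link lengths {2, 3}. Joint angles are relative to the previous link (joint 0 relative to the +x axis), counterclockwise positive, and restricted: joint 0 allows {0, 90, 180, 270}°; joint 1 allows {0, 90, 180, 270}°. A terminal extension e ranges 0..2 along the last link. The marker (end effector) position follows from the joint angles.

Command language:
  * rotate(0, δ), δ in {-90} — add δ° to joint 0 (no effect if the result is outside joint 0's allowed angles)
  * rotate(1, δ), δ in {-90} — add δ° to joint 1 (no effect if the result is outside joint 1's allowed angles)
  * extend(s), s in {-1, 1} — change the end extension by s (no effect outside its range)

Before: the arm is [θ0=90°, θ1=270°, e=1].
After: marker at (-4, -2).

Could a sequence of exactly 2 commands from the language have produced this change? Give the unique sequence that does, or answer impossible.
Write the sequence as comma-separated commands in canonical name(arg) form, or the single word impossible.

begin: [θ0=90°, θ1=270°, e=1]
[1] after rotate(0, -90): [θ0=0°, θ1=270°, e=1]
[2] after rotate(0, -90): [θ0=270°, θ1=270°, e=1]
no other 2-command option fits: unique.

rotate(0, -90), rotate(0, -90)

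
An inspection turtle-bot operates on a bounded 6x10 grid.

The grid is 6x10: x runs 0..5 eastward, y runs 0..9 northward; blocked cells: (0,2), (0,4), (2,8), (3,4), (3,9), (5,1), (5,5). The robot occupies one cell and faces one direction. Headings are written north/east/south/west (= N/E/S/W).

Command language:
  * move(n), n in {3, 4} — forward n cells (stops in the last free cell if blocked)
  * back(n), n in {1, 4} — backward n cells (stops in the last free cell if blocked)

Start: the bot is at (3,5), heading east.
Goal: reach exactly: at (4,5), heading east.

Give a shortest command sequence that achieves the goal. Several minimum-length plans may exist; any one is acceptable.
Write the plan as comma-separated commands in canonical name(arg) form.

start: at (3,5), heading east
[1] after move(3): at (4,5), heading east
shorter routes all fall short; 1 is best.

move(3)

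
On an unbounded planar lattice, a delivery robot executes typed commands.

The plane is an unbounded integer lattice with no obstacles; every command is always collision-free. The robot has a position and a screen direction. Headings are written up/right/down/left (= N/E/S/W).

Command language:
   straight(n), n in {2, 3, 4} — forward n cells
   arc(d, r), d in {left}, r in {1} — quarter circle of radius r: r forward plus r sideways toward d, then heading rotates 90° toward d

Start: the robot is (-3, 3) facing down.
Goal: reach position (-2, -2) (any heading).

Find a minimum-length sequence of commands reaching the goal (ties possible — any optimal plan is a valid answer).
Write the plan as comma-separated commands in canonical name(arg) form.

initial: (-3, 3) facing down
[1] after straight(4): (-3, -1) facing down
[2] after arc(left, 1): (-2, -2) facing right
nothing shorter than 2 reaches the goal.

straight(4), arc(left, 1)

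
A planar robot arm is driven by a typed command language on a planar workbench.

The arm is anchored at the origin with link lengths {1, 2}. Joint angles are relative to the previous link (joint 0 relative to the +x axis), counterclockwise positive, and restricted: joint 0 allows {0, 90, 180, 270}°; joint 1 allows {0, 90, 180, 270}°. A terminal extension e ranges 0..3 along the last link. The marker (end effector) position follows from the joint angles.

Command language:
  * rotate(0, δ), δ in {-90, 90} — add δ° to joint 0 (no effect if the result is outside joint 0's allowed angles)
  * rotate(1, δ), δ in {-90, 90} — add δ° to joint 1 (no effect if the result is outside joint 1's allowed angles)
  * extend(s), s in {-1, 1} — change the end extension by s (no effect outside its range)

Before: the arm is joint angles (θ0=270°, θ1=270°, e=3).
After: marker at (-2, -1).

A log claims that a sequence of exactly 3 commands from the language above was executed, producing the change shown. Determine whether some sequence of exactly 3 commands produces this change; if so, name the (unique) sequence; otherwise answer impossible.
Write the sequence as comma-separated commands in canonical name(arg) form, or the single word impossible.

extend(-1), extend(-1), extend(-1)

from: joint angles (θ0=270°, θ1=270°, e=3)
step 1 (extend(-1)): joint angles (θ0=270°, θ1=270°, e=2)
step 2 (extend(-1)): joint angles (θ0=270°, θ1=270°, e=1)
step 3 (extend(-1)): joint angles (θ0=270°, θ1=270°, e=0)
no rival 3-sequence matches.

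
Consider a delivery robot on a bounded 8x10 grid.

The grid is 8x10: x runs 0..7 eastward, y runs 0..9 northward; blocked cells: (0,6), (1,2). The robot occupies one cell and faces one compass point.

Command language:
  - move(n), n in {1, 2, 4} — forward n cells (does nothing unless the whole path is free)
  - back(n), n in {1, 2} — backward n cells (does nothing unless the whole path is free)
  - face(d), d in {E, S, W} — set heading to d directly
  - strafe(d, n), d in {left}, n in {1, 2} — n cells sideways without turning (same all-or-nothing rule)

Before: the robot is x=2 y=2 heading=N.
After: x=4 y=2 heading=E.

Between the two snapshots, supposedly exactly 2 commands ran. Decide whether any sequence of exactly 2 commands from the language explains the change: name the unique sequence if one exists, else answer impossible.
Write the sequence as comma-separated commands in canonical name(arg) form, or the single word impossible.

key: order matters: swapping face(E) and move(2) lands elsewhere
t0: x=2 y=2 heading=N
[1] after face(E): x=2 y=2 heading=E
[2] after move(2): x=4 y=2 heading=E
no other 2-command option fits: unique.

face(E), move(2)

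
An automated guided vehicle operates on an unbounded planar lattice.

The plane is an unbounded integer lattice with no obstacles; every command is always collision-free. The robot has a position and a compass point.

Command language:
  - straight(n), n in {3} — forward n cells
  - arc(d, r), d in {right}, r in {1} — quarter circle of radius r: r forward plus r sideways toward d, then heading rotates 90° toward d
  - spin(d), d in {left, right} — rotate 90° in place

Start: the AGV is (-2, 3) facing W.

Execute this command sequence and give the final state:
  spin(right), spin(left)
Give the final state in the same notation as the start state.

start: (-2, 3) facing W
1. spin(right) → (-2, 3) facing N
2. spin(left) → (-2, 3) facing W

(-2, 3) facing W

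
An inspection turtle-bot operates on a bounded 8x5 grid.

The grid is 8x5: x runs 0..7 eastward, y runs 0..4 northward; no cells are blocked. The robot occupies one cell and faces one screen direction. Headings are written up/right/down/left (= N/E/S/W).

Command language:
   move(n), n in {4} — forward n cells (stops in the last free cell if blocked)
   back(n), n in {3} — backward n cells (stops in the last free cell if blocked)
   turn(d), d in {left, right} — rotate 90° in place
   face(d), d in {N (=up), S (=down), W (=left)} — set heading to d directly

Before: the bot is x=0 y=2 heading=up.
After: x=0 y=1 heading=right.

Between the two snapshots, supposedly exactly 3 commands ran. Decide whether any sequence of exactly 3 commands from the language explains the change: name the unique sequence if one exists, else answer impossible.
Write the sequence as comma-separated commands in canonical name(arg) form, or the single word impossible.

key: move(4) runs into the grid edge before its full distance
begin: x=0 y=2 heading=up
step 1 (move(4)): x=0 y=4 heading=up
step 2 (back(3)): x=0 y=1 heading=up
step 3 (turn(right)): x=0 y=1 heading=right
uniquely the one of 343 3-step routes that fits.

move(4), back(3), turn(right)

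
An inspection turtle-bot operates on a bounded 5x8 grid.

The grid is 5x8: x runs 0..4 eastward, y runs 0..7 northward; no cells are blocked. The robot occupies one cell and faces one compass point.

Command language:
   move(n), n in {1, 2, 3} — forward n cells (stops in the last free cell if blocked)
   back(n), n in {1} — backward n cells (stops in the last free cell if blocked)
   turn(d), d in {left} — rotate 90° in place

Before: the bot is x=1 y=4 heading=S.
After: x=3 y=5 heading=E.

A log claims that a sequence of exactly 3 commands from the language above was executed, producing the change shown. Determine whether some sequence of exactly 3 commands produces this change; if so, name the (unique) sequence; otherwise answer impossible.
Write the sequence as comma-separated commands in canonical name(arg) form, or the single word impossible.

back(1), turn(left), move(2)

key: cell and facing (now E) both changed — the 3 commands mix motion and turning
t0: x=1 y=4 heading=S
t=1 back(1) ⇒ x=1 y=5 heading=S
t=2 turn(left) ⇒ x=1 y=5 heading=E
t=3 move(2) ⇒ x=3 y=5 heading=E
no rival 3-sequence matches.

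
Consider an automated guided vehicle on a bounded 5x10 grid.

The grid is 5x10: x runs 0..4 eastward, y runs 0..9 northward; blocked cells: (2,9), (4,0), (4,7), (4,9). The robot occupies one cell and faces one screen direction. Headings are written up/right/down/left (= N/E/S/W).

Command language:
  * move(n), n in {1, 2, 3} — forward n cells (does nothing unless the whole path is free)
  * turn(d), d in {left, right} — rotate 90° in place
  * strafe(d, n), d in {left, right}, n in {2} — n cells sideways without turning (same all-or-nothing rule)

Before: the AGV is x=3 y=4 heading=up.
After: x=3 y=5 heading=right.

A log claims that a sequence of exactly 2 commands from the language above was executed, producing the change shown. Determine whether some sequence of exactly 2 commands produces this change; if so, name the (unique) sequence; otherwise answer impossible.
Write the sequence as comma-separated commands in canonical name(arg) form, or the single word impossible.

move(1), turn(right)

key: cell and facing (now E) both changed — the 2 commands mix motion and turning
start: x=3 y=4 heading=up
[1] after move(1): x=3 y=5 heading=up
[2] after turn(right): x=3 y=5 heading=right
uniquely the one of 49 2-step routes that fits.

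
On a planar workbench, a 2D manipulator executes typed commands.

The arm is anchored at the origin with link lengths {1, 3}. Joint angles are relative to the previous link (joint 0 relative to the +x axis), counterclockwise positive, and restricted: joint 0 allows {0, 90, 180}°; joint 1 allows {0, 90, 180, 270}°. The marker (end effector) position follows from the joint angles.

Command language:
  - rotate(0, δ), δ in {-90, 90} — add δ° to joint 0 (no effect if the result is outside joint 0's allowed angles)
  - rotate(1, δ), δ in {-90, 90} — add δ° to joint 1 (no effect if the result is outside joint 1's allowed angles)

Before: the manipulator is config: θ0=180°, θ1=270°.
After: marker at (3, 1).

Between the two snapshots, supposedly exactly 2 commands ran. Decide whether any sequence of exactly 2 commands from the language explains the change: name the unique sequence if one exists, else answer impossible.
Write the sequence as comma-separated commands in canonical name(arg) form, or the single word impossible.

key: order matters: swapping rotate(0, 90) and rotate(0, -90) lands elsewhere
initial: config: θ0=180°, θ1=270°
step 1 (rotate(0, 90)): config: θ0=180°, θ1=270°
step 2 (rotate(0, -90)): config: θ0=90°, θ1=270°
uniquely the one of 16 2-step routes that fits.

rotate(0, 90), rotate(0, -90)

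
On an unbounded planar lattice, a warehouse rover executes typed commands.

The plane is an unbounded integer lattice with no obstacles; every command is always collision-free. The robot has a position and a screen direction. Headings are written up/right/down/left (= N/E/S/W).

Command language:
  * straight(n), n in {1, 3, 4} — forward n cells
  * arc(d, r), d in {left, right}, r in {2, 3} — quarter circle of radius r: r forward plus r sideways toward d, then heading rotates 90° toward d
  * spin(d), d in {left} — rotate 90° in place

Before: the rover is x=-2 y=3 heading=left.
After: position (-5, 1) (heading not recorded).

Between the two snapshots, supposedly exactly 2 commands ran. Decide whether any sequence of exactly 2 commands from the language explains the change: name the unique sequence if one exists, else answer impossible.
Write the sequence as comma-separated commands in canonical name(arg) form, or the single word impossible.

key: order matters: swapping straight(1) and arc(left, 2) lands elsewhere
start: x=-2 y=3 heading=left
step 1 (straight(1)): x=-3 y=3 heading=left
step 2 (arc(left, 2)): x=-5 y=1 heading=down
uniquely the one of 64 2-step routes that fits.

straight(1), arc(left, 2)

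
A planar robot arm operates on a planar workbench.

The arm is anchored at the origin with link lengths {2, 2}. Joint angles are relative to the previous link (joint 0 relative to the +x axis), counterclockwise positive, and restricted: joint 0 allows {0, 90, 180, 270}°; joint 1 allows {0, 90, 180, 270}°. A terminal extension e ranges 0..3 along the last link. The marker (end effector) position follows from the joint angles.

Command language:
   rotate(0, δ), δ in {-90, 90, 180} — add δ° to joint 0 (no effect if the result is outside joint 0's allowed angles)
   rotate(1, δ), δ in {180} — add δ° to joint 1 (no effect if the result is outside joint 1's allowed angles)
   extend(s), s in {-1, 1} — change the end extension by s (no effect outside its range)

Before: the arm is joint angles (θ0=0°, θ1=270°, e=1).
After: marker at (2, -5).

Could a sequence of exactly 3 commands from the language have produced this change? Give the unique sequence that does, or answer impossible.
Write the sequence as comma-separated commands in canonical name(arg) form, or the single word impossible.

extend(1), extend(1), extend(1)

begin: joint angles (θ0=0°, θ1=270°, e=1)
[1] after extend(1): joint angles (θ0=0°, θ1=270°, e=2)
[2] after extend(1): joint angles (θ0=0°, θ1=270°, e=3)
[3] after extend(1): joint angles (θ0=0°, θ1=270°, e=3)
no rival 3-sequence matches.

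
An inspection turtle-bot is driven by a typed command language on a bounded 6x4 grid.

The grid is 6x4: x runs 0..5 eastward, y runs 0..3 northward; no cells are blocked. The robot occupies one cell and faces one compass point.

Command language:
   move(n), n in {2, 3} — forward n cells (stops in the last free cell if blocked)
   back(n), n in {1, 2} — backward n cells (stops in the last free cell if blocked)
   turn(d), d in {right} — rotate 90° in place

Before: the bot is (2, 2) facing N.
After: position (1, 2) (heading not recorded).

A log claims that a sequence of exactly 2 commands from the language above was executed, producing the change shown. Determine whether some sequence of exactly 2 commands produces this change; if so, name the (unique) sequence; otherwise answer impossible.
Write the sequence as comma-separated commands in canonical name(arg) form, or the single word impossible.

turn(right), back(1)

key: running back(1) before turn(right) would end elsewhere — order is forced
t0: (2, 2) facing N
step 1 (turn(right)): (2, 2) facing E
step 2 (back(1)): (1, 2) facing E
no rival 2-sequence matches.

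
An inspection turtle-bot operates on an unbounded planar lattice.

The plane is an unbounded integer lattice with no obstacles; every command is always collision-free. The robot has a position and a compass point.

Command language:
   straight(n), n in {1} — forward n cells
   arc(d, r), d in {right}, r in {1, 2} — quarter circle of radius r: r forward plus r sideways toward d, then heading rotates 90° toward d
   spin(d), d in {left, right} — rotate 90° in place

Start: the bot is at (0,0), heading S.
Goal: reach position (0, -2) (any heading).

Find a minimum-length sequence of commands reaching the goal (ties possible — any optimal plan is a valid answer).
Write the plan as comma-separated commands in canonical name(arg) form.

straight(1), straight(1)

t0: at (0,0), heading S
1. straight(1) → at (0,-1), heading S
2. straight(1) → at (0,-2), heading S
no 1-step plan works, so 2 is optimal.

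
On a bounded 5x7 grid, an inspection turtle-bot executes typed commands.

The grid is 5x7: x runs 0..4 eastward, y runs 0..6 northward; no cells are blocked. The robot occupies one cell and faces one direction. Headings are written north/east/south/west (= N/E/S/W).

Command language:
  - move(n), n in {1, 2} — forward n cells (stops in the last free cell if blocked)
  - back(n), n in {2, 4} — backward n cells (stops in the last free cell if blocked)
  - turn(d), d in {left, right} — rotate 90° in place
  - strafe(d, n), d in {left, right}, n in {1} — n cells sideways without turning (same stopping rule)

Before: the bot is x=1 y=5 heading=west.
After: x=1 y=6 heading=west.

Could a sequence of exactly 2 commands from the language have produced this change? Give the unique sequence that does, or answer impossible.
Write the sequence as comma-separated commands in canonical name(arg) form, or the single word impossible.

key: the second strafe(right, 1) runs into the grid edge before its full distance
initial: x=1 y=5 heading=west
[1] after strafe(right, 1): x=1 y=6 heading=west
[2] after strafe(right, 1): x=1 y=6 heading=west
all 64 alternatives checked — unique.

strafe(right, 1), strafe(right, 1)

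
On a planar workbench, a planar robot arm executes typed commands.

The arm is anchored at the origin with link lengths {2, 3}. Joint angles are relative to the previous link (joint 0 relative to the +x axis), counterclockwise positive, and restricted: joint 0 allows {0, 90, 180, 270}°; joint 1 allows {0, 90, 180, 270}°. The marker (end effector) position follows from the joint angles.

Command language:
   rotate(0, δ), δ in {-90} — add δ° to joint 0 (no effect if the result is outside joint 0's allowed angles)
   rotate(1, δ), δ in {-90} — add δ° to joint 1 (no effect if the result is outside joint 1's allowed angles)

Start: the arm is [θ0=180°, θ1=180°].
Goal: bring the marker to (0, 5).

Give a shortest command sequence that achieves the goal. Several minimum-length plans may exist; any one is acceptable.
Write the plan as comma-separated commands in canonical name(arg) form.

begin: [θ0=180°, θ1=180°]
step 1 (rotate(0, -90)): [θ0=90°, θ1=180°]
step 2 (rotate(1, -90)): [θ0=90°, θ1=90°]
step 3 (rotate(1, -90)): [θ0=90°, θ1=0°]
nothing shorter than 3 reaches the goal.

rotate(0, -90), rotate(1, -90), rotate(1, -90)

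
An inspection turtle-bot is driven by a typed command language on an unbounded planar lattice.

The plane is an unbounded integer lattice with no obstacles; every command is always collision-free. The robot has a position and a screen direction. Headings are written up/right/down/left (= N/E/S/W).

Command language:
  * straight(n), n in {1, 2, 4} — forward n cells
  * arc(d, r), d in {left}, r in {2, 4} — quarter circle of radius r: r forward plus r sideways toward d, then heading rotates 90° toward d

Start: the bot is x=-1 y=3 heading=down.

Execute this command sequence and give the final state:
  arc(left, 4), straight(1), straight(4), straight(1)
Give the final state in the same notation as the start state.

x=9 y=-1 heading=right

start: x=-1 y=3 heading=down
[1] after arc(left, 4): x=3 y=-1 heading=right
[2] after straight(1): x=4 y=-1 heading=right
[3] after straight(4): x=8 y=-1 heading=right
[4] after straight(1): x=9 y=-1 heading=right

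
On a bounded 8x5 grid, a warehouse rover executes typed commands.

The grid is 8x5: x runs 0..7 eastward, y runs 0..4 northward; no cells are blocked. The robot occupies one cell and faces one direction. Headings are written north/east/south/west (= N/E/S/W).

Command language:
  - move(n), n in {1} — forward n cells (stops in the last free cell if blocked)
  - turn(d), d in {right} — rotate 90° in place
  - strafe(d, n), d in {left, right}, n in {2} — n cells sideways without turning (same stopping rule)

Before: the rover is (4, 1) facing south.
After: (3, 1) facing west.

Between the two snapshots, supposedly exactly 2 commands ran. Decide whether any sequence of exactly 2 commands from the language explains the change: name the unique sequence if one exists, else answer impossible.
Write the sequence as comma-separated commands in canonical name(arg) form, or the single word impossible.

key: order matters: swapping turn(right) and move(1) lands elsewhere
start: (4, 1) facing south
step 1 (turn(right)): (4, 1) facing west
step 2 (move(1)): (3, 1) facing west
all 16 alternatives checked — unique.

turn(right), move(1)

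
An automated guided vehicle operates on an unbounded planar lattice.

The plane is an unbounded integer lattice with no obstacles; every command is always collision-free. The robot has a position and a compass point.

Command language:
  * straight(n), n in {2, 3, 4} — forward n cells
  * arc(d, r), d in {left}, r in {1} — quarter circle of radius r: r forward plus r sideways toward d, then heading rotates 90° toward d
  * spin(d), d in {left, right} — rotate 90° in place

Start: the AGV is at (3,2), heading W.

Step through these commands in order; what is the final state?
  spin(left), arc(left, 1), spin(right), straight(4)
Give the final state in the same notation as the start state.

at (4,-3), heading S

initial: at (3,2), heading W
step 1 (spin(left)): at (3,2), heading S
step 2 (arc(left, 1)): at (4,1), heading E
step 3 (spin(right)): at (4,1), heading S
step 4 (straight(4)): at (4,-3), heading S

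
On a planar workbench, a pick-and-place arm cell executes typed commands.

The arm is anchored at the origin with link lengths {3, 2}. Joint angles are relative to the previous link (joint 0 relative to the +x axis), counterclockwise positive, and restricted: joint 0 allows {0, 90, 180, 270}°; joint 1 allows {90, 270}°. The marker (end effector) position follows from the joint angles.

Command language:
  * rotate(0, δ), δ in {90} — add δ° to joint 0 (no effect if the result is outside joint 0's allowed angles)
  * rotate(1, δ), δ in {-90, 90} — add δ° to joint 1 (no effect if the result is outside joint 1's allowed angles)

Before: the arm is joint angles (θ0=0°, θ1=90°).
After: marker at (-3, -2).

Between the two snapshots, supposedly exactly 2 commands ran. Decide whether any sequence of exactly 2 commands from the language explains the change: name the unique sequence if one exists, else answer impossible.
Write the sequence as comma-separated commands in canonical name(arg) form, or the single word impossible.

start: joint angles (θ0=0°, θ1=90°)
step 1 (rotate(0, 90)): joint angles (θ0=90°, θ1=90°)
step 2 (rotate(0, 90)): joint angles (θ0=180°, θ1=90°)
no rival 2-sequence matches.

rotate(0, 90), rotate(0, 90)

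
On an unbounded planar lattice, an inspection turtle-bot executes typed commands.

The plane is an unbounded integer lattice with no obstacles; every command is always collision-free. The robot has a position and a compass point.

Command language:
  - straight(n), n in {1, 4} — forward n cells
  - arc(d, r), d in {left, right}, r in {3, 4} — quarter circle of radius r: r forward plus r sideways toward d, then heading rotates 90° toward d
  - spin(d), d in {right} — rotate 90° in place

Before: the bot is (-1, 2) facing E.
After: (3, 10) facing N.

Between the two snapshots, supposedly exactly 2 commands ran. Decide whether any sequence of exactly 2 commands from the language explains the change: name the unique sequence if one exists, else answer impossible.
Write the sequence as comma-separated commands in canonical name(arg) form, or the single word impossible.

arc(left, 4), straight(4)

key: running straight(4) before arc(left, 4) would end elsewhere — order is forced
t0: (-1, 2) facing E
t=1 arc(left, 4) ⇒ (3, 6) facing N
t=2 straight(4) ⇒ (3, 10) facing N
no rival 2-sequence matches.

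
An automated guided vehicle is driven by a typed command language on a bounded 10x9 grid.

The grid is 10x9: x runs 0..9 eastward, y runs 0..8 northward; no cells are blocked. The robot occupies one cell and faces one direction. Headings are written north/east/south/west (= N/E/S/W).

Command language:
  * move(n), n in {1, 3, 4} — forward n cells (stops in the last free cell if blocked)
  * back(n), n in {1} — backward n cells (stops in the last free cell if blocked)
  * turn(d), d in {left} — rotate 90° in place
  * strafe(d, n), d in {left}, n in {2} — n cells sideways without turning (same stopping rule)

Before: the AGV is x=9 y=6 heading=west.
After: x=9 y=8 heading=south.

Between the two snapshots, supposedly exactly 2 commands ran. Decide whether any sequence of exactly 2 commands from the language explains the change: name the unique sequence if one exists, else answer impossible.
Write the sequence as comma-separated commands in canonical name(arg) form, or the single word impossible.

every 2-command combo misses the target.

impossible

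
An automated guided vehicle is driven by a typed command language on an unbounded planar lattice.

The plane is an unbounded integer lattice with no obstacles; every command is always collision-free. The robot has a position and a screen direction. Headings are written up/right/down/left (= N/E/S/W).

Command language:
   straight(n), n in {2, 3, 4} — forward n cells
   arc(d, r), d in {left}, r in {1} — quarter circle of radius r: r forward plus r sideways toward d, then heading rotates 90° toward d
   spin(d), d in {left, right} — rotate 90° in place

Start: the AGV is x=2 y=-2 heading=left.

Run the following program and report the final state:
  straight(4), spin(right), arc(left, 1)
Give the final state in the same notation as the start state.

x=-3 y=-1 heading=left

initial: x=2 y=-2 heading=left
t=1 straight(4) ⇒ x=-2 y=-2 heading=left
t=2 spin(right) ⇒ x=-2 y=-2 heading=up
t=3 arc(left, 1) ⇒ x=-3 y=-1 heading=left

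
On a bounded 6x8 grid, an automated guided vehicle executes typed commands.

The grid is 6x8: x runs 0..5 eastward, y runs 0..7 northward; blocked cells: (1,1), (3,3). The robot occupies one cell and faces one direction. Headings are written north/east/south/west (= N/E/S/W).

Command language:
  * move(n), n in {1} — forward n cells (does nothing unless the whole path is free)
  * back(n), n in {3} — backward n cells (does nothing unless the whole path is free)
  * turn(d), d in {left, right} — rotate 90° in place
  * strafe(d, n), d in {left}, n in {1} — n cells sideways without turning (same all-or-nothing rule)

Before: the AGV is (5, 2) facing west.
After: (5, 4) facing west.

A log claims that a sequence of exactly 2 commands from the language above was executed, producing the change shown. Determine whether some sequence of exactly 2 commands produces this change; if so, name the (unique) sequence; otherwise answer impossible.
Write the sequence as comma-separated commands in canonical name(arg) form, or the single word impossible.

impossible

all 25 sequences checked — none match.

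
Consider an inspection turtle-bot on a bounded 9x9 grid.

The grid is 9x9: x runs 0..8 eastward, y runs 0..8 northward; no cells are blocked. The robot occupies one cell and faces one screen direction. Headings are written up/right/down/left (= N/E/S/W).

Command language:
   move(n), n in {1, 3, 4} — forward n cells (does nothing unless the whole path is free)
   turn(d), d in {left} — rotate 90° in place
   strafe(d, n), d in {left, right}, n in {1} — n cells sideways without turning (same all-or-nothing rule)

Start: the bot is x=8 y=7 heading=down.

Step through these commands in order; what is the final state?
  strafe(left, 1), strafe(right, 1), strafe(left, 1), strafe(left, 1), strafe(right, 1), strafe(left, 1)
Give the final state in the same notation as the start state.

t0: x=8 y=7 heading=down
1. strafe(left, 1) → x=8 y=7 heading=down
2. strafe(right, 1) → x=7 y=7 heading=down
3. strafe(left, 1) → x=8 y=7 heading=down
4. strafe(left, 1) → x=8 y=7 heading=down
5. strafe(right, 1) → x=7 y=7 heading=down
6. strafe(left, 1) → x=8 y=7 heading=down

x=8 y=7 heading=down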